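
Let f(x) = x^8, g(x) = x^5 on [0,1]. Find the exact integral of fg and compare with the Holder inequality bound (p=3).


Step 1: Exact integral of f*g = integral(x^13, 0, 1) = 1/14
     = 0.071429
Step 2: Holder bound with p=3, q=1.5:
  ||f||_p = (integral x^24 dx)^(1/3) = (1/25)^(1/3) = 0.341995
  ||g||_q = (integral x^7.5 dx)^(1/1.5) = (1/8.5)^(1/1.5) = 0.240097
Step 3: Holder bound = ||f||_p * ||g||_q = 0.341995 * 0.240097 = 0.082112
Verification: 0.071429 <= 0.082112 (Holder holds)


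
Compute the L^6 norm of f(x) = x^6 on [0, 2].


Step 1: ||f||_6 = (integral_0^2 |x^6|^6 dx)^(1/6)
     = (integral_0^2 x^36 dx)^(1/6)
Step 2: integral_0^2 x^36 dx = [x^37/(37)] from 0 to 2 = 2^37/37
     = 137438953472/37 = 3.714566e+09
Step 3: ||f||_6 = (3.714566e+09)^(1/6) = 39.35362


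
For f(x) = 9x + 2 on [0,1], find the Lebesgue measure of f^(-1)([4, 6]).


f^(-1)([4, 6]) = {x : 4 <= 9x + 2 <= 6}
Solving: (4 - 2)/9 <= x <= (6 - 2)/9
= [0.222222, 0.444444]
Intersecting with [0,1]: [0.222222, 0.444444]
Measure = 0.444444 - 0.222222 = 0.222222


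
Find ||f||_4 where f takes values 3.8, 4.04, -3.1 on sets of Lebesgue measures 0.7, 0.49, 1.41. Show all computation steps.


Step 1: Compute |f_i|^4 for each value:
  |3.8|^4 = 208.5136
  |4.04|^4 = 266.394627
  |-3.1|^4 = 92.3521
Step 2: Multiply by measures and sum:
  208.5136 * 0.7 = 145.95952
  266.394627 * 0.49 = 130.533367
  92.3521 * 1.41 = 130.216461
Sum = 145.95952 + 130.533367 + 130.216461 = 406.709348
Step 3: Take the p-th root:
||f||_4 = (406.709348)^(1/4) = 4.490772


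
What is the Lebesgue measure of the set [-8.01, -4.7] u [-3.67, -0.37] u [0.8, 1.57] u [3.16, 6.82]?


For pairwise disjoint intervals, m(union) = sum of lengths.
= (-4.7 - -8.01) + (-0.37 - -3.67) + (1.57 - 0.8) + (6.82 - 3.16)
= 3.31 + 3.3 + 0.77 + 3.66
= 11.04


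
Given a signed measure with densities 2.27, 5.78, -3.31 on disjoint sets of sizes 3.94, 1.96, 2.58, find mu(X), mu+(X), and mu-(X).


Step 1: Compute signed measure on each set:
  Set 1: 2.27 * 3.94 = 8.9438
  Set 2: 5.78 * 1.96 = 11.3288
  Set 3: -3.31 * 2.58 = -8.5398
Step 2: Total signed measure = (8.9438) + (11.3288) + (-8.5398)
     = 11.7328
Step 3: Positive part mu+(X) = sum of positive contributions = 20.2726
Step 4: Negative part mu-(X) = |sum of negative contributions| = 8.5398


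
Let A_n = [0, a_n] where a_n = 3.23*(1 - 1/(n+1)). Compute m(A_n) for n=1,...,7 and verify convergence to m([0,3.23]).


By continuity of measure from below: if A_n increases to A, then m(A_n) -> m(A).
Here A = [0, 3.23], so m(A) = 3.23
Step 1: a_1 = 3.23*(1 - 1/2) = 1.615, m(A_1) = 1.615
Step 2: a_2 = 3.23*(1 - 1/3) = 2.1533, m(A_2) = 2.1533
Step 3: a_3 = 3.23*(1 - 1/4) = 2.4225, m(A_3) = 2.4225
Step 4: a_4 = 3.23*(1 - 1/5) = 2.584, m(A_4) = 2.584
Step 5: a_5 = 3.23*(1 - 1/6) = 2.6917, m(A_5) = 2.6917
Step 6: a_6 = 3.23*(1 - 1/7) = 2.7686, m(A_6) = 2.7686
Step 7: a_7 = 3.23*(1 - 1/8) = 2.8262, m(A_7) = 2.8262
Limit: m(A_n) -> m([0,3.23]) = 3.23


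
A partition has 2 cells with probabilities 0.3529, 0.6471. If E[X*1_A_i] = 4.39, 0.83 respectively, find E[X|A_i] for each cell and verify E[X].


For each cell A_i: E[X|A_i] = E[X*1_A_i] / P(A_i)
Step 1: E[X|A_1] = 4.39 / 0.3529 = 12.439785
Step 2: E[X|A_2] = 0.83 / 0.6471 = 1.282646
Verification: E[X] = sum E[X*1_A_i] = 4.39 + 0.83 = 5.22


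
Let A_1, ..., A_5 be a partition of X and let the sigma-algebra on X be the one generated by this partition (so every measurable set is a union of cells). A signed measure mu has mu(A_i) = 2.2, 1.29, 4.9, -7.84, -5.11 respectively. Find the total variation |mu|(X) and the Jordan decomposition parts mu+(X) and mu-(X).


Step 1: Every measurable set is a union of atoms (the cells / points), so a Hahn decomposition is
  obtained by grouping atoms by sign: P = union of atoms with mu > 0, N = union of the remaining atoms.
  Atoms in P (indices): 1, 2, 3;  atoms in N (indices): 4, 5
  Positive values: 2.2, 1.29, 4.9
  Negative values: -7.84, -5.11
Step 2: mu+(X) = mu(P) = sum of positive atom values = 8.39
Step 3: mu-(X) = -mu(N) = sum of |negative atom values| = 12.95
Step 4: |mu|(X) = mu+(X) + mu-(X) = 8.39 + 12.95 = 21.34


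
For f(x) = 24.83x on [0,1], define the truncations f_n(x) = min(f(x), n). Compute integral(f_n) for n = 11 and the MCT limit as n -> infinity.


f(x) = 24.83x on [0,1]; f_n(x) = min(24.83x, n). At n = 11:
Step 1: f(x) reaches 11 at x = 11/24.83 = 0.443012
Step 2: integral(f_11) = integral(24.83x, 0, 0.443012) + integral(11, 0.443012, 1)
       = 24.83*0.443012^2/2 + 11*(1 - 0.443012)
       = 2.436569 + 6.126863
       = 8.563431
Step 3: As n -> infinity, f_n increases to f, so by MCT integral(f_n) -> integral(f) = 24.83/2 = 12.415.
Convergence: integral(f_11) = 8.563431 -> 12.415 as n -> infinity


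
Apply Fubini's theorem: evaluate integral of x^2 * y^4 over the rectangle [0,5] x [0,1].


By Fubini's theorem, the double integral factors as a product of single integrals:
Step 1: integral_0^5 x^2 dx = [x^3/3] from 0 to 5
     = 5^3/3 = 41.666667
Step 2: integral_0^1 y^4 dy = [y^5/5] from 0 to 1
     = 1^5/5 = 0.2
Step 3: Double integral = 41.666667 * 0.2 = 8.333333


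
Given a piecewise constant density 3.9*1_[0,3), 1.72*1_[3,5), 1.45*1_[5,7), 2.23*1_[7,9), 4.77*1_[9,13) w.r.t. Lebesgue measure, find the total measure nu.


Integrate each piece of the Radon-Nikodym derivative:
Step 1: integral_0^3 3.9 dx = 3.9*(3-0) = 3.9*3 = 11.7
Step 2: integral_3^5 1.72 dx = 1.72*(5-3) = 1.72*2 = 3.44
Step 3: integral_5^7 1.45 dx = 1.45*(7-5) = 1.45*2 = 2.9
Step 4: integral_7^9 2.23 dx = 2.23*(9-7) = 2.23*2 = 4.46
Step 5: integral_9^13 4.77 dx = 4.77*(13-9) = 4.77*4 = 19.08
Total: 11.7 + 3.44 + 2.9 + 4.46 + 19.08 = 41.58


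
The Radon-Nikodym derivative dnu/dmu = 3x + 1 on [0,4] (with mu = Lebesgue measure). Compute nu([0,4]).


nu(A) = integral_A (dnu/dmu) dmu = integral_0^4 (3x + 1) dx
Step 1: Antiderivative F(x) = (3/2)x^2 + 1x
Step 2: F(4) = (3/2)*4^2 + 1*4 = 24 + 4 = 28
Step 3: F(0) = (3/2)*0^2 + 1*0 = 0.0 + 0 = 0.0
Step 4: nu([0,4]) = F(4) - F(0) = 28 - 0.0 = 28


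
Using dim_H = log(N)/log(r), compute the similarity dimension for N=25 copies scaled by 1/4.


For a self-similar set with N copies scaled by 1/r:
dim_H = log(N)/log(r) = log(25)/log(4)
= 3.218876/1.386294
= 2.321928


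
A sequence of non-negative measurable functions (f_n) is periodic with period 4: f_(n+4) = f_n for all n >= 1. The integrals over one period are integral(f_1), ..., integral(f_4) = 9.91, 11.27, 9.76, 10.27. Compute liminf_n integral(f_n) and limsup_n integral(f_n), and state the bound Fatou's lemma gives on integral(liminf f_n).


The sequence (integral(f_n)) is periodic with period 4, repeating the values 9.91, 11.27, 9.76, 10.27 indefinitely.
Step 1: For a periodic sequence, every tail (a_m, a_(m+1), ...) contains all 4 period values infinitely often.
Step 2: Hence inf of every tail = min of the period values = min(9.91, 11.27, 9.76, 10.27) = 9.76.
        liminf_n integral(f_n) = sup over m of (inf of tail from m) = 9.76.
Step 3: Similarly sup of every tail = max of the period values = 11.27.
        limsup_n integral(f_n) = 11.27.
Step 4: Fatou's lemma: integral(liminf_n f_n) <= liminf_n integral(f_n) = 9.76.
        So the integral of the pointwise liminf is at most 9.76.


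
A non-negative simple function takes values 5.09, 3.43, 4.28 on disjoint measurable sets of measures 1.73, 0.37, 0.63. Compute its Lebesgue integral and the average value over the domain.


Step 1: Integral = sum(value_i * measure_i)
= 5.09*1.73 + 3.43*0.37 + 4.28*0.63
= 8.8057 + 1.2691 + 2.6964
= 12.7712
Step 2: Total measure of domain = 1.73 + 0.37 + 0.63 = 2.73
Step 3: Average value = 12.7712 / 2.73 = 4.678095


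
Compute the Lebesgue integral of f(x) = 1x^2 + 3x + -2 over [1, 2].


The Lebesgue integral of a Riemann-integrable function agrees with the Riemann integral.
Antiderivative F(x) = (1/3)x^3 + (3/2)x^2 + -2x
F(2) = (1/3)*2^3 + (3/2)*2^2 + -2*2
     = (1/3)*8 + (3/2)*4 + -2*2
     = 2.666667 + 6 + -4
     = 4.666667
F(1) = -0.166667
Integral = F(2) - F(1) = 4.666667 - -0.166667 = 4.833333


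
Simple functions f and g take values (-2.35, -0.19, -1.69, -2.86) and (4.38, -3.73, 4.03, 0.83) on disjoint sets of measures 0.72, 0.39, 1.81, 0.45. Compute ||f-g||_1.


Step 1: Compute differences f_i - g_i:
  -2.35 - 4.38 = -6.73
  -0.19 - -3.73 = 3.54
  -1.69 - 4.03 = -5.72
  -2.86 - 0.83 = -3.69
Step 2: Compute |diff|^1 * measure for each set:
  |-6.73|^1 * 0.72 = 6.73 * 0.72 = 4.8456
  |3.54|^1 * 0.39 = 3.54 * 0.39 = 1.3806
  |-5.72|^1 * 1.81 = 5.72 * 1.81 = 10.3532
  |-3.69|^1 * 0.45 = 3.69 * 0.45 = 1.6605
Step 3: Sum = 18.2399
Step 4: ||f-g||_1 = (18.2399)^(1/1) = 18.2399


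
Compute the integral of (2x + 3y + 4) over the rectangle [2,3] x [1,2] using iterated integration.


By Fubini, integrate in x first, then y.
Step 1: Fix y, integrate over x in [2,3]:
  integral(2x + 3y + 4, x=2..3)
  = 2*(3^2 - 2^2)/2 + (3y + 4)*(3 - 2)
  = 5 + (3y + 4)*1
  = 5 + 3y + 4
  = 9 + 3y
Step 2: Integrate over y in [1,2]:
  integral(9 + 3y, y=1..2)
  = 9*1 + 3*(2^2 - 1^2)/2
  = 9 + 4.5
  = 13.5


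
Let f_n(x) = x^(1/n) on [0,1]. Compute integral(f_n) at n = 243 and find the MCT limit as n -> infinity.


At n = 243: f_243(x) = x^(1/243).
Step 1: integral(x^(1/243), 0, 1) = [x^(1/243+1) / (1/243+1)] from 0 to 1
     = 1 / (1/243 + 1) = 1 / ((243+1)/243) = 243/(243+1)
     = 243/244 = 0.995902
Step 2: As n -> infinity, f_n(x) = x^(1/n) -> 1 for x in (0,1], and f_n is increasing in n.
By MCT, lim_n integral(f_n) = integral(lim_n f_n) = integral(1, 0, 1) = 1.
Step 3: Verify convergence: 243/244 = 0.995902 -> 1


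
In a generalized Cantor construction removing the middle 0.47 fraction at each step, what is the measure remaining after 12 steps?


Step 1: At each step, fraction remaining = 1 - 0.47 = 0.53
Step 2: After 12 steps, measure = (0.53)^12
Result = 4.912589e-04


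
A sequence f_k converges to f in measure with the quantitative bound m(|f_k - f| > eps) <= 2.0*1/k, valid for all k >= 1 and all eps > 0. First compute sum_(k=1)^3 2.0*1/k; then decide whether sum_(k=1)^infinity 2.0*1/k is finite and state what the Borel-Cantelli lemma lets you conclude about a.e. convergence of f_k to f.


Step 1: List the terms 2.0*1/k for k = 1 to 3:
  k=1: 2
  k=2: 1
  k=3: 0.666667
Step 2: Partial sum = 2 + 1 + 0.666667
     = 3.666667
Step 3: The full series sum_(k>=1) 2.0*1/k diverges (harmonic series, p = 1; a nonzero constant multiple of a divergent series diverges).
Step 4: The (first) Borel-Cantelli lemma requires a summable sequence of measures, so it does not apply here;
        from this bound alone no conclusion about a.e. convergence can be drawn (convergence in measure still
        gives an a.e.-convergent subsequence, but not a.e. convergence of the whole sequence).
Conclusion: series diverges; Borel-Cantelli is inconclusive about a.e. convergence of f_k.


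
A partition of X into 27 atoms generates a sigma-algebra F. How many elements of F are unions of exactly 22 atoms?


Each element of F is a union of some subset of the 27 atoms.
Elements that are unions of exactly 22 atoms correspond to 22-element subsets of the 27 atoms.
Count = C(27, 22) = 27! / (22! * 5!) = 80730.


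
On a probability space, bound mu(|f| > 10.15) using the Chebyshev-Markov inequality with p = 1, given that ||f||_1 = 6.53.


Chebyshev/Markov inequality: mu(|f| > eps) <= (||f||_p / eps)^p
Step 1: ||f||_1 / eps = 6.53 / 10.15 = 0.64335
Step 2: Raise to power p = 1:
  (0.64335)^1 = 0.64335
Step 3: Therefore mu(|f| > 10.15) <= 0.64335


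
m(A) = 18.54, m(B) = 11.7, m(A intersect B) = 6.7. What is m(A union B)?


By inclusion-exclusion: m(A u B) = m(A) + m(B) - m(A n B)
= 18.54 + 11.7 - 6.7
= 23.54


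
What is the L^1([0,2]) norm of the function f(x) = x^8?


Step 1: ||f||_1 = (integral_0^2 |x^8|^1 dx)^(1/1)
     = (integral_0^2 x^8 dx)^(1/1)
Step 2: integral_0^2 x^8 dx = [x^9/(9)] from 0 to 2 = 2^9/9
     = 512/9 = 56.888889
Step 3: ||f||_1 = (56.888889)^(1/1) = 56.888889


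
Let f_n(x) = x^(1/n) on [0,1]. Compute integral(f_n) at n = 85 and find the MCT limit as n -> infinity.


At n = 85: f_85(x) = x^(1/85).
Step 1: integral(x^(1/85), 0, 1) = [x^(1/85+1) / (1/85+1)] from 0 to 1
     = 1 / (1/85 + 1) = 1 / ((85+1)/85) = 85/(85+1)
     = 85/86 = 0.988372
Step 2: As n -> infinity, f_n(x) = x^(1/n) -> 1 for x in (0,1], and f_n is increasing in n.
By MCT, lim_n integral(f_n) = integral(lim_n f_n) = integral(1, 0, 1) = 1.
Step 3: Verify convergence: 85/86 = 0.988372 -> 1


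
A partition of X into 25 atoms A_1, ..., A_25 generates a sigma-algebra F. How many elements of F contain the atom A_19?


Each element of F is a union of some subset S of the 25 atoms.
The element contains A_19 iff A_19 is in S.
So we count subsets S of {A_1,...,A_25} with A_19 in S: choose freely among the other 24 atoms.
Count = 2^(25-1) = 2^24 = 16777216.


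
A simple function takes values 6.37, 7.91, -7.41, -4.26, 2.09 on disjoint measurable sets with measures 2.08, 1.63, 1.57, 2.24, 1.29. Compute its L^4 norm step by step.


Step 1: Compute |f_i|^4 for each value:
  |6.37|^4 = 1646.484814
  |7.91|^4 = 3914.767138
  |-7.41|^4 = 3014.899446
  |-4.26|^4 = 329.335386
  |2.09|^4 = 19.080298
Step 2: Multiply by measures and sum:
  1646.484814 * 2.08 = 3424.688412
  3914.767138 * 1.63 = 6381.070434
  3014.899446 * 1.57 = 4733.39213
  329.335386 * 2.24 = 737.711264
  19.080298 * 1.29 = 24.613584
Sum = 3424.688412 + 6381.070434 + 4733.39213 + 737.711264 + 24.613584 = 15301.475824
Step 3: Take the p-th root:
||f||_4 = (15301.475824)^(1/4) = 11.122011


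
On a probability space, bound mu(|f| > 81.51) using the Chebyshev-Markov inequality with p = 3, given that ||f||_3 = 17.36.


Chebyshev/Markov inequality: mu(|f| > eps) <= (||f||_p / eps)^p
Step 1: ||f||_3 / eps = 17.36 / 81.51 = 0.21298
Step 2: Raise to power p = 3:
  (0.21298)^3 = 0.009661
Step 3: Therefore mu(|f| > 81.51) <= 0.009661


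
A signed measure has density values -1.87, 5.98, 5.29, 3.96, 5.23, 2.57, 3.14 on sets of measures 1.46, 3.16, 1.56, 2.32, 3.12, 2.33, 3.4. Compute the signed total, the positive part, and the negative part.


Step 1: Compute signed measure on each set:
  Set 1: -1.87 * 1.46 = -2.7302
  Set 2: 5.98 * 3.16 = 18.8968
  Set 3: 5.29 * 1.56 = 8.2524
  Set 4: 3.96 * 2.32 = 9.1872
  Set 5: 5.23 * 3.12 = 16.3176
  Set 6: 2.57 * 2.33 = 5.9881
  Set 7: 3.14 * 3.4 = 10.676
Step 2: Total signed measure = (-2.7302) + (18.8968) + (8.2524) + (9.1872) + (16.3176) + (5.9881) + (10.676)
     = 66.5879
Step 3: Positive part mu+(X) = sum of positive contributions = 69.3181
Step 4: Negative part mu-(X) = |sum of negative contributions| = 2.7302


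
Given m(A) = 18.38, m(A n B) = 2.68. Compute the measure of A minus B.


m(A \ B) = m(A) - m(A n B)
= 18.38 - 2.68
= 15.7


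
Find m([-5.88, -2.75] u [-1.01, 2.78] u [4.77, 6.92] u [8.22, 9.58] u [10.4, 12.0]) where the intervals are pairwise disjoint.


For pairwise disjoint intervals, m(union) = sum of lengths.
= (-2.75 - -5.88) + (2.78 - -1.01) + (6.92 - 4.77) + (9.58 - 8.22) + (12.0 - 10.4)
= 3.13 + 3.79 + 2.15 + 1.36 + 1.6
= 12.03


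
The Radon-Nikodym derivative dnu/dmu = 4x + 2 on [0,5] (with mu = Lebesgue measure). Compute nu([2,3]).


nu(A) = integral_A (dnu/dmu) dmu = integral_2^3 (4x + 2) dx
Step 1: Antiderivative F(x) = (4/2)x^2 + 2x
Step 2: F(3) = (4/2)*3^2 + 2*3 = 18 + 6 = 24
Step 3: F(2) = (4/2)*2^2 + 2*2 = 8 + 4 = 12
Step 4: nu([2,3]) = F(3) - F(2) = 24 - 12 = 12


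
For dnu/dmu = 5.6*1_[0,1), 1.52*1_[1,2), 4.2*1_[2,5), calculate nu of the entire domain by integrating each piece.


Integrate each piece of the Radon-Nikodym derivative:
Step 1: integral_0^1 5.6 dx = 5.6*(1-0) = 5.6*1 = 5.6
Step 2: integral_1^2 1.52 dx = 1.52*(2-1) = 1.52*1 = 1.52
Step 3: integral_2^5 4.2 dx = 4.2*(5-2) = 4.2*3 = 12.6
Total: 5.6 + 1.52 + 12.6 = 19.72


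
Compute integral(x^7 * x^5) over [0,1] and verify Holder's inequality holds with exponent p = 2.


Step 1: Exact integral of f*g = integral(x^12, 0, 1) = 1/13
     = 0.076923
Step 2: Holder bound with p=2, q=2:
  ||f||_p = (integral x^14 dx)^(1/2) = (1/15)^(1/2) = 0.258199
  ||g||_q = (integral x^10 dx)^(1/2) = (1/11)^(1/2) = 0.301511
Step 3: Holder bound = ||f||_p * ||g||_q = 0.258199 * 0.301511 = 0.07785
Verification: 0.076923 <= 0.07785 (Holder holds)


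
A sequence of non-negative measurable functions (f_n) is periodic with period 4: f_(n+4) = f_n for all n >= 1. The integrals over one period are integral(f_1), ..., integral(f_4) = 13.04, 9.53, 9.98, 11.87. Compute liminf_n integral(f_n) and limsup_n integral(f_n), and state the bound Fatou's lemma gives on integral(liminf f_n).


The sequence (integral(f_n)) is periodic with period 4, repeating the values 13.04, 9.53, 9.98, 11.87 indefinitely.
Step 1: For a periodic sequence, every tail (a_m, a_(m+1), ...) contains all 4 period values infinitely often.
Step 2: Hence inf of every tail = min of the period values = min(13.04, 9.53, 9.98, 11.87) = 9.53.
        liminf_n integral(f_n) = sup over m of (inf of tail from m) = 9.53.
Step 3: Similarly sup of every tail = max of the period values = 13.04.
        limsup_n integral(f_n) = 13.04.
Step 4: Fatou's lemma: integral(liminf_n f_n) <= liminf_n integral(f_n) = 9.53.
        So the integral of the pointwise liminf is at most 9.53.


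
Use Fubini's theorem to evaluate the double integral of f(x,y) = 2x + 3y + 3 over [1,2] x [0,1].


By Fubini, integrate in x first, then y.
Step 1: Fix y, integrate over x in [1,2]:
  integral(2x + 3y + 3, x=1..2)
  = 2*(2^2 - 1^2)/2 + (3y + 3)*(2 - 1)
  = 3 + (3y + 3)*1
  = 3 + 3y + 3
  = 6 + 3y
Step 2: Integrate over y in [0,1]:
  integral(6 + 3y, y=0..1)
  = 6*1 + 3*(1^2 - 0^2)/2
  = 6 + 1.5
  = 7.5


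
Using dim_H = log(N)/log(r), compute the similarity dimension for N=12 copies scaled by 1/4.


For a self-similar set with N copies scaled by 1/r:
dim_H = log(N)/log(r) = log(12)/log(4)
= 2.484907/1.386294
= 1.792481


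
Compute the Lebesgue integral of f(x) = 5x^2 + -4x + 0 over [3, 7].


The Lebesgue integral of a Riemann-integrable function agrees with the Riemann integral.
Antiderivative F(x) = (5/3)x^3 + (-4/2)x^2 + 0x
F(7) = (5/3)*7^3 + (-4/2)*7^2 + 0*7
     = (5/3)*343 + (-4/2)*49 + 0*7
     = 571.666667 + -98 + 0
     = 473.666667
F(3) = 27
Integral = F(7) - F(3) = 473.666667 - 27 = 446.666667


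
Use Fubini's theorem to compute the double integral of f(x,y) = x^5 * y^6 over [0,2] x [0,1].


By Fubini's theorem, the double integral factors as a product of single integrals:
Step 1: integral_0^2 x^5 dx = [x^6/6] from 0 to 2
     = 2^6/6 = 10.666667
Step 2: integral_0^1 y^6 dy = [y^7/7] from 0 to 1
     = 1^7/7 = 0.142857
Step 3: Double integral = 10.666667 * 0.142857 = 1.52381


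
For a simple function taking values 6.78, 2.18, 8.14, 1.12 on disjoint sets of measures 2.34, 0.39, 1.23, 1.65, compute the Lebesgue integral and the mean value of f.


Step 1: Integral = sum(value_i * measure_i)
= 6.78*2.34 + 2.18*0.39 + 8.14*1.23 + 1.12*1.65
= 15.8652 + 0.8502 + 10.0122 + 1.848
= 28.5756
Step 2: Total measure of domain = 2.34 + 0.39 + 1.23 + 1.65 = 5.61
Step 3: Average value = 28.5756 / 5.61 = 5.09369


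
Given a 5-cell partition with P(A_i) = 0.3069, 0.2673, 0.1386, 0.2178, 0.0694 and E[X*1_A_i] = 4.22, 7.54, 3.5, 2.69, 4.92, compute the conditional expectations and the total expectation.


For each cell A_i: E[X|A_i] = E[X*1_A_i] / P(A_i)
Step 1: E[X|A_1] = 4.22 / 0.3069 = 13.750407
Step 2: E[X|A_2] = 7.54 / 0.2673 = 28.208006
Step 3: E[X|A_3] = 3.5 / 0.1386 = 25.252525
Step 4: E[X|A_4] = 2.69 / 0.2178 = 12.350781
Step 5: E[X|A_5] = 4.92 / 0.0694 = 70.893372
Verification: E[X] = sum E[X*1_A_i] = 4.22 + 7.54 + 3.5 + 2.69 + 4.92 = 22.87


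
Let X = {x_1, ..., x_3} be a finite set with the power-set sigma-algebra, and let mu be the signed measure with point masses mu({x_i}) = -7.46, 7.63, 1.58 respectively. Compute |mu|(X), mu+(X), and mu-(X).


Step 1: Every measurable set is a union of atoms (the cells / points), so a Hahn decomposition is
  obtained by grouping atoms by sign: P = union of atoms with mu > 0, N = union of the remaining atoms.
  Atoms in P (indices): 2, 3;  atoms in N (indices): 1
  Positive values: 7.63, 1.58
  Negative values: -7.46
Step 2: mu+(X) = mu(P) = sum of positive atom values = 9.21
Step 3: mu-(X) = -mu(N) = sum of |negative atom values| = 7.46
Step 4: |mu|(X) = mu+(X) + mu-(X) = 9.21 + 7.46 = 16.67


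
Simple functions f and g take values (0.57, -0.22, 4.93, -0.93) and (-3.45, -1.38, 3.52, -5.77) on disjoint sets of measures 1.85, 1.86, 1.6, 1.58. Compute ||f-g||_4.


Step 1: Compute differences f_i - g_i:
  0.57 - -3.45 = 4.02
  -0.22 - -1.38 = 1.16
  4.93 - 3.52 = 1.41
  -0.93 - -5.77 = 4.84
Step 2: Compute |diff|^4 * measure for each set:
  |4.02|^4 * 1.85 = 261.158528 * 1.85 = 483.143277
  |1.16|^4 * 1.86 = 1.810639 * 1.86 = 3.367789
  |1.41|^4 * 1.6 = 3.952542 * 1.6 = 6.324067
  |4.84|^4 * 1.58 = 548.758735 * 1.58 = 867.038802
Step 3: Sum = 1359.873935
Step 4: ||f-g||_4 = (1359.873935)^(1/4) = 6.0726


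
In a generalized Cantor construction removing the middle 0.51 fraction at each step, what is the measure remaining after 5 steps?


Step 1: At each step, fraction remaining = 1 - 0.51 = 0.49
Step 2: After 5 steps, measure = (0.49)^5
Step 3: Computing the power step by step:
  After step 1: 0.49
  After step 2: 0.2401
  After step 3: 0.117649
  After step 4: 0.057648
  After step 5: 0.028248
Result = 0.028248


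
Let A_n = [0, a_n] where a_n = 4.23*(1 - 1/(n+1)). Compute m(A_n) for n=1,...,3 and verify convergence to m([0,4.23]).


By continuity of measure from below: if A_n increases to A, then m(A_n) -> m(A).
Here A = [0, 4.23], so m(A) = 4.23
Step 1: a_1 = 4.23*(1 - 1/2) = 2.115, m(A_1) = 2.115
Step 2: a_2 = 4.23*(1 - 1/3) = 2.82, m(A_2) = 2.82
Step 3: a_3 = 4.23*(1 - 1/4) = 3.1725, m(A_3) = 3.1725
Limit: m(A_n) -> m([0,4.23]) = 4.23


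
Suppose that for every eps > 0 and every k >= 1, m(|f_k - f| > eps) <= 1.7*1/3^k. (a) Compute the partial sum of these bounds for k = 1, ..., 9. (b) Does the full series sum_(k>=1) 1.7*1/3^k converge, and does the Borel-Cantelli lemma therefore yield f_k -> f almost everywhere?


Step 1: List the terms 1.7*1/3^k for k = 1 to 9:
  k=1: 0.566667
  k=2: 0.188889
  k=3: 0.062963
  k=4: 0.020988
  k=5: 0.006996
  k=6: 0.002332
  k=7: 7.773205e-04
  k=8: 2.591068e-04
  k=9: 8.636895e-05
Step 2: Partial sum = 0.566667 + 0.188889 + 0.062963 + 0.020988 + 0.006996 + 0.002332 + 7.773205e-04 + 2.591068e-04 + 8.636895e-05
     = 0.849957
Step 3: The full series sum_(k>=1) 1.7*1/3^k converges (geometric series with ratio 1/3 < 1; a constant multiple of a convergent series converges).
Step 4: Fix eps > 0. Since sum_k m(|f_k - f| > eps) < infinity, the Borel-Cantelli lemma gives
        m(limsup_k {|f_k - f| > eps}) = 0, i.e. for a.e. x, |f_k(x) - f(x)| <= eps for all large k.
        Applying this with eps = 1/j for j = 1, 2, ... and intersecting the countably many full-measure sets,
        for a.e. x we get limsup_k |f_k(x) - f(x)| <= 1/j for every j, hence f_k -> f almost everywhere.
Conclusion: series converges; Borel-Cantelli yields f_k -> f a.e.


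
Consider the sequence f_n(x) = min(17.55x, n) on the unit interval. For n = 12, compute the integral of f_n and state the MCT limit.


f(x) = 17.55x on [0,1]; f_n(x) = min(17.55x, n). At n = 12:
Step 1: f(x) reaches 12 at x = 12/17.55 = 0.683761
Step 2: integral(f_12) = integral(17.55x, 0, 0.683761) + integral(12, 0.683761, 1)
       = 17.55*0.683761^2/2 + 12*(1 - 0.683761)
       = 4.102564 + 3.794872
       = 7.897436
Step 3: As n -> infinity, f_n increases to f, so by MCT integral(f_n) -> integral(f) = 17.55/2 = 8.775.
Convergence: integral(f_12) = 7.897436 -> 8.775 as n -> infinity


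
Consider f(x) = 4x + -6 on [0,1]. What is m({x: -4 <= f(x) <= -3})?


f^(-1)([-4, -3]) = {x : -4 <= 4x + -6 <= -3}
Solving: (-4 - -6)/4 <= x <= (-3 - -6)/4
= [0.5, 0.75]
Intersecting with [0,1]: [0.5, 0.75]
Measure = 0.75 - 0.5 = 0.25


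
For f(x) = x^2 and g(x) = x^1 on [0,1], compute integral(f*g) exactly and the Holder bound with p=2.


Step 1: Exact integral of f*g = integral(x^3, 0, 1) = 1/4
     = 0.25
Step 2: Holder bound with p=2, q=2:
  ||f||_p = (integral x^4 dx)^(1/2) = (1/5)^(1/2) = 0.447214
  ||g||_q = (integral x^2 dx)^(1/2) = (1/3)^(1/2) = 0.57735
Step 3: Holder bound = ||f||_p * ||g||_q = 0.447214 * 0.57735 = 0.258199
Verification: 0.25 <= 0.258199 (Holder holds)


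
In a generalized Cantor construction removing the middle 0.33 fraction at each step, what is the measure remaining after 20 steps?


Step 1: At each step, fraction remaining = 1 - 0.33 = 0.67
Step 2: After 20 steps, measure = (0.67)^20
Result = 3.322738e-04


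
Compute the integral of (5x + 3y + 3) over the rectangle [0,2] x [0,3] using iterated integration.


By Fubini, integrate in x first, then y.
Step 1: Fix y, integrate over x in [0,2]:
  integral(5x + 3y + 3, x=0..2)
  = 5*(2^2 - 0^2)/2 + (3y + 3)*(2 - 0)
  = 10 + (3y + 3)*2
  = 10 + 6y + 6
  = 16 + 6y
Step 2: Integrate over y in [0,3]:
  integral(16 + 6y, y=0..3)
  = 16*3 + 6*(3^2 - 0^2)/2
  = 48 + 27
  = 75


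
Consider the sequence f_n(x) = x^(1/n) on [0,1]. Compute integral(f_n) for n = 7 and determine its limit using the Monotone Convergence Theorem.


At n = 7: f_7(x) = x^(1/7).
Step 1: integral(x^(1/7), 0, 1) = [x^(1/7+1) / (1/7+1)] from 0 to 1
     = 1 / (1/7 + 1) = 1 / ((7+1)/7) = 7/(7+1)
     = 7/8 = 0.875
Step 2: As n -> infinity, f_n(x) = x^(1/n) -> 1 for x in (0,1], and f_n is increasing in n.
By MCT, lim_n integral(f_n) = integral(lim_n f_n) = integral(1, 0, 1) = 1.
Step 3: Verify convergence: 7/8 = 0.875 -> 1


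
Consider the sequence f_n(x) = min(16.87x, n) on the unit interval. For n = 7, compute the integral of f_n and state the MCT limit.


f(x) = 16.87x on [0,1]; f_n(x) = min(16.87x, n). At n = 7:
Step 1: f(x) reaches 7 at x = 7/16.87 = 0.414938
Step 2: integral(f_7) = integral(16.87x, 0, 0.414938) + integral(7, 0.414938, 1)
       = 16.87*0.414938^2/2 + 7*(1 - 0.414938)
       = 1.452282 + 4.095436
       = 5.547718
Step 3: As n -> infinity, f_n increases to f, so by MCT integral(f_n) -> integral(f) = 16.87/2 = 8.435.
Convergence: integral(f_7) = 5.547718 -> 8.435 as n -> infinity


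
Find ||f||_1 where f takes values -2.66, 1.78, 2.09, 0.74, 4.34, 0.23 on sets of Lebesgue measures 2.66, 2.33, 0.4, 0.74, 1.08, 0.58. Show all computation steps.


Step 1: Compute |f_i|^1 for each value:
  |-2.66|^1 = 2.66
  |1.78|^1 = 1.78
  |2.09|^1 = 2.09
  |0.74|^1 = 0.74
  |4.34|^1 = 4.34
  |0.23|^1 = 0.23
Step 2: Multiply by measures and sum:
  2.66 * 2.66 = 7.0756
  1.78 * 2.33 = 4.1474
  2.09 * 0.4 = 0.836
  0.74 * 0.74 = 0.5476
  4.34 * 1.08 = 4.6872
  0.23 * 0.58 = 0.1334
Sum = 7.0756 + 4.1474 + 0.836 + 0.5476 + 4.6872 + 0.1334 = 17.4272
Step 3: Take the p-th root:
||f||_1 = (17.4272)^(1/1) = 17.4272


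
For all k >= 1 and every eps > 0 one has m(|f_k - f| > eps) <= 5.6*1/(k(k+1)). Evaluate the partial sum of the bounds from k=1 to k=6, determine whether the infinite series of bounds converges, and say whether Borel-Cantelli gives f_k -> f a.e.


Step 1: List the terms 5.6*1/(k(k+1)) for k = 1 to 6:
  k=1: 2.8
  k=2: 0.933333
  k=3: 0.466667
  k=4: 0.28
  k=5: 0.186667
  k=6: 0.133333
Step 2: Partial sum = 2.8 + 0.933333 + 0.466667 + 0.28 + 0.186667 + 0.133333
     = 4.8
Step 3: The full series sum_(k>=1) 5.6*1/(k(k+1)) converges (telescoping series sum 1/(k(k+1)) = 1; a constant multiple of a convergent series converges).
Step 4: Fix eps > 0. Since sum_k m(|f_k - f| > eps) < infinity, the Borel-Cantelli lemma gives
        m(limsup_k {|f_k - f| > eps}) = 0, i.e. for a.e. x, |f_k(x) - f(x)| <= eps for all large k.
        Applying this with eps = 1/j for j = 1, 2, ... and intersecting the countably many full-measure sets,
        for a.e. x we get limsup_k |f_k(x) - f(x)| <= 1/j for every j, hence f_k -> f almost everywhere.
Conclusion: series converges; Borel-Cantelli yields f_k -> f a.e.


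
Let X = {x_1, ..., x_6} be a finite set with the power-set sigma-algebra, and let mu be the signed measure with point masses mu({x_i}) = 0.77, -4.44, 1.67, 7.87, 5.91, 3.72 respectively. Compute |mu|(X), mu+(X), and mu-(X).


Step 1: Every measurable set is a union of atoms (the cells / points), so a Hahn decomposition is
  obtained by grouping atoms by sign: P = union of atoms with mu > 0, N = union of the remaining atoms.
  Atoms in P (indices): 1, 3, 4, 5, 6;  atoms in N (indices): 2
  Positive values: 0.77, 1.67, 7.87, 5.91, 3.72
  Negative values: -4.44
Step 2: mu+(X) = mu(P) = sum of positive atom values = 19.94
Step 3: mu-(X) = -mu(N) = sum of |negative atom values| = 4.44
Step 4: |mu|(X) = mu+(X) + mu-(X) = 19.94 + 4.44 = 24.38


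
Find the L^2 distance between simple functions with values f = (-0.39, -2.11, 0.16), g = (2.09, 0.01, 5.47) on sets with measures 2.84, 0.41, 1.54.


Step 1: Compute differences f_i - g_i:
  -0.39 - 2.09 = -2.48
  -2.11 - 0.01 = -2.12
  0.16 - 5.47 = -5.31
Step 2: Compute |diff|^2 * measure for each set:
  |-2.48|^2 * 2.84 = 6.1504 * 2.84 = 17.467136
  |-2.12|^2 * 0.41 = 4.4944 * 0.41 = 1.842704
  |-5.31|^2 * 1.54 = 28.1961 * 1.54 = 43.421994
Step 3: Sum = 62.731834
Step 4: ||f-g||_2 = (62.731834)^(1/2) = 7.920343


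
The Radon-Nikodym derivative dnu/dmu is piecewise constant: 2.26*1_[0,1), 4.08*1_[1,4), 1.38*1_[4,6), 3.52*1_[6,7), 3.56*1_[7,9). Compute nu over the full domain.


Integrate each piece of the Radon-Nikodym derivative:
Step 1: integral_0^1 2.26 dx = 2.26*(1-0) = 2.26*1 = 2.26
Step 2: integral_1^4 4.08 dx = 4.08*(4-1) = 4.08*3 = 12.24
Step 3: integral_4^6 1.38 dx = 1.38*(6-4) = 1.38*2 = 2.76
Step 4: integral_6^7 3.52 dx = 3.52*(7-6) = 3.52*1 = 3.52
Step 5: integral_7^9 3.56 dx = 3.56*(9-7) = 3.56*2 = 7.12
Total: 2.26 + 12.24 + 2.76 + 3.52 + 7.12 = 27.9


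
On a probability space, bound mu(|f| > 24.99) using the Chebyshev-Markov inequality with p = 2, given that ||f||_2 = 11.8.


Chebyshev/Markov inequality: mu(|f| > eps) <= (||f||_p / eps)^p
Step 1: ||f||_2 / eps = 11.8 / 24.99 = 0.472189
Step 2: Raise to power p = 2:
  (0.472189)^2 = 0.222962
Step 3: Therefore mu(|f| > 24.99) <= 0.222962


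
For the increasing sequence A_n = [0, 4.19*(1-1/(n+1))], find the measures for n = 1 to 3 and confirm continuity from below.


By continuity of measure from below: if A_n increases to A, then m(A_n) -> m(A).
Here A = [0, 4.19], so m(A) = 4.19
Step 1: a_1 = 4.19*(1 - 1/2) = 2.095, m(A_1) = 2.095
Step 2: a_2 = 4.19*(1 - 1/3) = 2.7933, m(A_2) = 2.7933
Step 3: a_3 = 4.19*(1 - 1/4) = 3.1425, m(A_3) = 3.1425
Limit: m(A_n) -> m([0,4.19]) = 4.19


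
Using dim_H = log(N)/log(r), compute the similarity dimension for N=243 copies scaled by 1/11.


For a self-similar set with N copies scaled by 1/r:
dim_H = log(N)/log(r) = log(243)/log(11)
= 5.493061/2.397895
= 2.290785


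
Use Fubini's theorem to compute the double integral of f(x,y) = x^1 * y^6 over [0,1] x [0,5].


By Fubini's theorem, the double integral factors as a product of single integrals:
Step 1: integral_0^1 x^1 dx = [x^2/2] from 0 to 1
     = 1^2/2 = 0.5
Step 2: integral_0^5 y^6 dy = [y^7/7] from 0 to 5
     = 5^7/7 = 11160.714286
Step 3: Double integral = 0.5 * 11160.714286 = 5580.357143


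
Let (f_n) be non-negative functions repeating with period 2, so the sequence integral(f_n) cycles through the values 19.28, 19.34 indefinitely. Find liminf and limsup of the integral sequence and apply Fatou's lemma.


The sequence (integral(f_n)) is periodic with period 2, repeating the values 19.28, 19.34 indefinitely.
Step 1: For a periodic sequence, every tail (a_m, a_(m+1), ...) contains all 2 period values infinitely often.
Step 2: Hence inf of every tail = min of the period values = min(19.28, 19.34) = 19.28.
        liminf_n integral(f_n) = sup over m of (inf of tail from m) = 19.28.
Step 3: Similarly sup of every tail = max of the period values = 19.34.
        limsup_n integral(f_n) = 19.34.
Step 4: Fatou's lemma: integral(liminf_n f_n) <= liminf_n integral(f_n) = 19.28.
        So the integral of the pointwise liminf is at most 19.28.


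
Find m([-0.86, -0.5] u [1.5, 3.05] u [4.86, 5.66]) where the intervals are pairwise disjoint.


For pairwise disjoint intervals, m(union) = sum of lengths.
= (-0.5 - -0.86) + (3.05 - 1.5) + (5.66 - 4.86)
= 0.36 + 1.55 + 0.8
= 2.71


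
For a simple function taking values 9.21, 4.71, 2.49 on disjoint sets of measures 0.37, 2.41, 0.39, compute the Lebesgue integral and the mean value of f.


Step 1: Integral = sum(value_i * measure_i)
= 9.21*0.37 + 4.71*2.41 + 2.49*0.39
= 3.4077 + 11.3511 + 0.9711
= 15.7299
Step 2: Total measure of domain = 0.37 + 2.41 + 0.39 = 3.17
Step 3: Average value = 15.7299 / 3.17 = 4.962114


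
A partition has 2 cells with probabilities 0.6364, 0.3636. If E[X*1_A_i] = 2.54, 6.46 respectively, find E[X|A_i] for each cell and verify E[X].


For each cell A_i: E[X|A_i] = E[X*1_A_i] / P(A_i)
Step 1: E[X|A_1] = 2.54 / 0.6364 = 3.991201
Step 2: E[X|A_2] = 6.46 / 0.3636 = 17.766777
Verification: E[X] = sum E[X*1_A_i] = 2.54 + 6.46 = 9


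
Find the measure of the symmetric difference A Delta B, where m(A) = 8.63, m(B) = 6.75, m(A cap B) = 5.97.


m(A Delta B) = m(A) + m(B) - 2*m(A n B)
= 8.63 + 6.75 - 2*5.97
= 8.63 + 6.75 - 11.94
= 3.44


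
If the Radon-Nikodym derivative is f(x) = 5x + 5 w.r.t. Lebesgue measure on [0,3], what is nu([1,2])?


nu(A) = integral_A (dnu/dmu) dmu = integral_1^2 (5x + 5) dx
Step 1: Antiderivative F(x) = (5/2)x^2 + 5x
Step 2: F(2) = (5/2)*2^2 + 5*2 = 10 + 10 = 20
Step 3: F(1) = (5/2)*1^2 + 5*1 = 2.5 + 5 = 7.5
Step 4: nu([1,2]) = F(2) - F(1) = 20 - 7.5 = 12.5


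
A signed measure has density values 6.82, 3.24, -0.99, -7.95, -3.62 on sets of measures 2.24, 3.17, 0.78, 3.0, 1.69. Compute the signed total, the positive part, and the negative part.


Step 1: Compute signed measure on each set:
  Set 1: 6.82 * 2.24 = 15.2768
  Set 2: 3.24 * 3.17 = 10.2708
  Set 3: -0.99 * 0.78 = -0.7722
  Set 4: -7.95 * 3.0 = -23.85
  Set 5: -3.62 * 1.69 = -6.1178
Step 2: Total signed measure = (15.2768) + (10.2708) + (-0.7722) + (-23.85) + (-6.1178)
     = -5.1924
Step 3: Positive part mu+(X) = sum of positive contributions = 25.5476
Step 4: Negative part mu-(X) = |sum of negative contributions| = 30.74


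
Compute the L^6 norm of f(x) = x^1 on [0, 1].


Step 1: ||f||_6 = (integral_0^1 |x^1|^6 dx)^(1/6)
     = (integral_0^1 x^6 dx)^(1/6)
Step 2: integral_0^1 x^6 dx = [x^7/(7)] from 0 to 1 = 1^7/7
     = 1/7 = 0.142857
Step 3: ||f||_6 = (0.142857)^(1/6) = 0.72302


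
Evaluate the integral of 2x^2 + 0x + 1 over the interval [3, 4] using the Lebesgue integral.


The Lebesgue integral of a Riemann-integrable function agrees with the Riemann integral.
Antiderivative F(x) = (2/3)x^3 + (0/2)x^2 + 1x
F(4) = (2/3)*4^3 + (0/2)*4^2 + 1*4
     = (2/3)*64 + (0/2)*16 + 1*4
     = 42.666667 + 0.0 + 4
     = 46.666667
F(3) = 21
Integral = F(4) - F(3) = 46.666667 - 21 = 25.666667


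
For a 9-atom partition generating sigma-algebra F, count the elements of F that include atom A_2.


Each element of F is a union of some subset S of the 9 atoms.
The element contains A_2 iff A_2 is in S.
So we count subsets S of {A_1,...,A_9} with A_2 in S: choose freely among the other 8 atoms.
Count = 2^(9-1) = 2^8 = 256.


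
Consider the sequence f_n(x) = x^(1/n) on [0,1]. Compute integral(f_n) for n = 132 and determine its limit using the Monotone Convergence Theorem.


At n = 132: f_132(x) = x^(1/132).
Step 1: integral(x^(1/132), 0, 1) = [x^(1/132+1) / (1/132+1)] from 0 to 1
     = 1 / (1/132 + 1) = 1 / ((132+1)/132) = 132/(132+1)
     = 132/133 = 0.992481
Step 2: As n -> infinity, f_n(x) = x^(1/n) -> 1 for x in (0,1], and f_n is increasing in n.
By MCT, lim_n integral(f_n) = integral(lim_n f_n) = integral(1, 0, 1) = 1.
Step 3: Verify convergence: 132/133 = 0.992481 -> 1


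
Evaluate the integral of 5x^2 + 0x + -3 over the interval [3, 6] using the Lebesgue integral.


The Lebesgue integral of a Riemann-integrable function agrees with the Riemann integral.
Antiderivative F(x) = (5/3)x^3 + (0/2)x^2 + -3x
F(6) = (5/3)*6^3 + (0/2)*6^2 + -3*6
     = (5/3)*216 + (0/2)*36 + -3*6
     = 360 + 0.0 + -18
     = 342
F(3) = 36
Integral = F(6) - F(3) = 342 - 36 = 306


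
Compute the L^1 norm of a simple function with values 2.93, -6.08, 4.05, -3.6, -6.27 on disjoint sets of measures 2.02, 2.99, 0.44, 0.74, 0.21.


Step 1: Compute |f_i|^1 for each value:
  |2.93|^1 = 2.93
  |-6.08|^1 = 6.08
  |4.05|^1 = 4.05
  |-3.6|^1 = 3.6
  |-6.27|^1 = 6.27
Step 2: Multiply by measures and sum:
  2.93 * 2.02 = 5.9186
  6.08 * 2.99 = 18.1792
  4.05 * 0.44 = 1.782
  3.6 * 0.74 = 2.664
  6.27 * 0.21 = 1.3167
Sum = 5.9186 + 18.1792 + 1.782 + 2.664 + 1.3167 = 29.8605
Step 3: Take the p-th root:
||f||_1 = (29.8605)^(1/1) = 29.8605


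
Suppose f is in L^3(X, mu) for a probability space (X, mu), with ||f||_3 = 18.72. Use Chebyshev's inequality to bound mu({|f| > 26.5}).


Chebyshev/Markov inequality: mu(|f| > eps) <= (||f||_p / eps)^p
Step 1: ||f||_3 / eps = 18.72 / 26.5 = 0.706415
Step 2: Raise to power p = 3:
  (0.706415)^3 = 0.352517
Step 3: Therefore mu(|f| > 26.5) <= 0.352517


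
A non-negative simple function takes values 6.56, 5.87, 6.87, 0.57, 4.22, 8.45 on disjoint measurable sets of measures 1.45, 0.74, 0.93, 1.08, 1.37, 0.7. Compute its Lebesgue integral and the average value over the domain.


Step 1: Integral = sum(value_i * measure_i)
= 6.56*1.45 + 5.87*0.74 + 6.87*0.93 + 0.57*1.08 + 4.22*1.37 + 8.45*0.7
= 9.512 + 4.3438 + 6.3891 + 0.6156 + 5.7814 + 5.915
= 32.5569
Step 2: Total measure of domain = 1.45 + 0.74 + 0.93 + 1.08 + 1.37 + 0.7 = 6.27
Step 3: Average value = 32.5569 / 6.27 = 5.192488


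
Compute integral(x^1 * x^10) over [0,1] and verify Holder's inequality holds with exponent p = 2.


Step 1: Exact integral of f*g = integral(x^11, 0, 1) = 1/12
     = 0.083333
Step 2: Holder bound with p=2, q=2:
  ||f||_p = (integral x^2 dx)^(1/2) = (1/3)^(1/2) = 0.57735
  ||g||_q = (integral x^20 dx)^(1/2) = (1/21)^(1/2) = 0.218218
Step 3: Holder bound = ||f||_p * ||g||_q = 0.57735 * 0.218218 = 0.125988
Verification: 0.083333 <= 0.125988 (Holder holds)


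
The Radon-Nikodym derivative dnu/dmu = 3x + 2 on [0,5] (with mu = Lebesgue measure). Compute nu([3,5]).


nu(A) = integral_A (dnu/dmu) dmu = integral_3^5 (3x + 2) dx
Step 1: Antiderivative F(x) = (3/2)x^2 + 2x
Step 2: F(5) = (3/2)*5^2 + 2*5 = 37.5 + 10 = 47.5
Step 3: F(3) = (3/2)*3^2 + 2*3 = 13.5 + 6 = 19.5
Step 4: nu([3,5]) = F(5) - F(3) = 47.5 - 19.5 = 28


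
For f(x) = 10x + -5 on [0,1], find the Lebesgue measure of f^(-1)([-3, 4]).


f^(-1)([-3, 4]) = {x : -3 <= 10x + -5 <= 4}
Solving: (-3 - -5)/10 <= x <= (4 - -5)/10
= [0.2, 0.9]
Intersecting with [0,1]: [0.2, 0.9]
Measure = 0.9 - 0.2 = 0.7


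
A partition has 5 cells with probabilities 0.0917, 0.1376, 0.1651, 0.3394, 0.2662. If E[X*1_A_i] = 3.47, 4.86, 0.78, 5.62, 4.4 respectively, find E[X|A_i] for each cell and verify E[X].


For each cell A_i: E[X|A_i] = E[X*1_A_i] / P(A_i)
Step 1: E[X|A_1] = 3.47 / 0.0917 = 37.840785
Step 2: E[X|A_2] = 4.86 / 0.1376 = 35.319767
Step 3: E[X|A_3] = 0.78 / 0.1651 = 4.724409
Step 4: E[X|A_4] = 5.62 / 0.3394 = 16.558633
Step 5: E[X|A_5] = 4.4 / 0.2662 = 16.528926
Verification: E[X] = sum E[X*1_A_i] = 3.47 + 4.86 + 0.78 + 5.62 + 4.4 = 19.13


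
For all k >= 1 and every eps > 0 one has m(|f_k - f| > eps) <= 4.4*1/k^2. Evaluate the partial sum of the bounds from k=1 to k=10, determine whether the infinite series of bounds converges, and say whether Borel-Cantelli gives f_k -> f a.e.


Step 1: List the terms 4.4*1/k^2 for k = 1 to 10:
  k=1: 4.4
  k=2: 1.1
  k=3: 0.488889
  k=4: 0.275
  k=5: 0.176
  k=6: 0.122222
  k=7: 0.089796
  k=8: 0.06875
  k=9: 0.054321
  k=10: 0.044
Step 2: Partial sum = 4.4 + 1.1 + 0.488889 + 0.275 + 0.176 + 0.122222 + 0.089796 + 0.06875 + 0.054321 + 0.044
     = 6.818978
Step 3: The full series sum_(k>=1) 4.4*1/k^2 converges (p-series with p = 2 > 1; a constant multiple of a convergent series converges).
Step 4: Fix eps > 0. Since sum_k m(|f_k - f| > eps) < infinity, the Borel-Cantelli lemma gives
        m(limsup_k {|f_k - f| > eps}) = 0, i.e. for a.e. x, |f_k(x) - f(x)| <= eps for all large k.
        Applying this with eps = 1/j for j = 1, 2, ... and intersecting the countably many full-measure sets,
        for a.e. x we get limsup_k |f_k(x) - f(x)| <= 1/j for every j, hence f_k -> f almost everywhere.
Conclusion: series converges; Borel-Cantelli yields f_k -> f a.e.
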